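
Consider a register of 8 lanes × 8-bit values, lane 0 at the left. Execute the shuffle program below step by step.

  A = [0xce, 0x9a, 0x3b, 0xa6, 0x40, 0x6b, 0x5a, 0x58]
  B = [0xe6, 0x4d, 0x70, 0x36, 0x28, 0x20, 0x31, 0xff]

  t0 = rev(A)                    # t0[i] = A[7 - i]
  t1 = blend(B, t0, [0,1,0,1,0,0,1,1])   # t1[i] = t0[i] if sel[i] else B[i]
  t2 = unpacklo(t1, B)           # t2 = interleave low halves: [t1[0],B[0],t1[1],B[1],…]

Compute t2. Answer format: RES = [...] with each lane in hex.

RES = [0xe6, 0xe6, 0x5a, 0x4d, 0x70, 0x70, 0x40, 0x36]

t0 = [0x58, 0x5a, 0x6b, 0x40, 0xa6, 0x3b, 0x9a, 0xce]
t1 = [0xe6, 0x5a, 0x70, 0x40, 0x28, 0x20, 0x9a, 0xce]
t2 = [0xe6, 0xe6, 0x5a, 0x4d, 0x70, 0x70, 0x40, 0x36]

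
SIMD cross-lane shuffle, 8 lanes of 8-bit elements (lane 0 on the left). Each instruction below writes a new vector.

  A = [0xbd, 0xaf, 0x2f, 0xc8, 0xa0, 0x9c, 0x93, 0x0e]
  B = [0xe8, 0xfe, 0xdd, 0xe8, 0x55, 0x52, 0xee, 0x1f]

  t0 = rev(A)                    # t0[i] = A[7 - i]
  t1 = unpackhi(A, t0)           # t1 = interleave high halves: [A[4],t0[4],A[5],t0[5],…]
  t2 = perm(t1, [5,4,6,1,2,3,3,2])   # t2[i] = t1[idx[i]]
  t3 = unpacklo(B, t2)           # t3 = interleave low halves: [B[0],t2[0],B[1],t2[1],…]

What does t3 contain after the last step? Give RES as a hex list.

t0 = [0x0e, 0x93, 0x9c, 0xa0, 0xc8, 0x2f, 0xaf, 0xbd]
t1 = [0xa0, 0xc8, 0x9c, 0x2f, 0x93, 0xaf, 0x0e, 0xbd]
t2 = [0xaf, 0x93, 0x0e, 0xc8, 0x9c, 0x2f, 0x2f, 0x9c]
t3 = [0xe8, 0xaf, 0xfe, 0x93, 0xdd, 0x0e, 0xe8, 0xc8]

RES = [ 0xe8  0xaf  0xfe  0x93  0xdd  0x0e  0xe8  0xc8 ]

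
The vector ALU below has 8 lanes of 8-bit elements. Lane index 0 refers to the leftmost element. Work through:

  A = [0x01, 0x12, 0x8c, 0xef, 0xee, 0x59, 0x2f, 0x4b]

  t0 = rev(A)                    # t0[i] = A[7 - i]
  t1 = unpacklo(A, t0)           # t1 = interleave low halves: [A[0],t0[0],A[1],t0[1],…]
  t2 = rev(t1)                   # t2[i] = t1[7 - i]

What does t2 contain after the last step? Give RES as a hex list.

RES = [ 0xee  0xef  0x59  0x8c  0x2f  0x12  0x4b  0x01 ]

→ t0 |4b|2f|59|ee|ef|8c|12|01|
→ t1 |01|4b|12|2f|8c|59|ef|ee|
→ t2 |ee|ef|59|8c|2f|12|4b|01|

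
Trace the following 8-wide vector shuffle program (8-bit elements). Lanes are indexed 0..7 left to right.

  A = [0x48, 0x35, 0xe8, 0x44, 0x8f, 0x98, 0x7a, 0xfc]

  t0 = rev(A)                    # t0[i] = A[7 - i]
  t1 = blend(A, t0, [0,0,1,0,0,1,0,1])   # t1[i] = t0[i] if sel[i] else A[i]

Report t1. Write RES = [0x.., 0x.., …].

RES = [0x48, 0x35, 0x98, 0x44, 0x8f, 0xe8, 0x7a, 0x48]

→ t0 |fc|7a|98|8f|44|e8|35|48|
→ t1 |48|35|98|44|8f|e8|7a|48|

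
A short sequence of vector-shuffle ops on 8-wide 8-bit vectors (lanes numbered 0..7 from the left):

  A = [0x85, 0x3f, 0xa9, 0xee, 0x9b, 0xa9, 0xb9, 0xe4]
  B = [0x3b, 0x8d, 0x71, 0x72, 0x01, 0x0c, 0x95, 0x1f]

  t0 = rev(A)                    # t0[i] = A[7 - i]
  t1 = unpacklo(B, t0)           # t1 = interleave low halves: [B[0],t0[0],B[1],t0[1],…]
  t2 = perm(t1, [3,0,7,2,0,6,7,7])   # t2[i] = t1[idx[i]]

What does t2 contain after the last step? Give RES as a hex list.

  t0: e4 b9 a9 9b ee a9 3f 85
  t1: 3b e4 8d b9 71 a9 72 9b
  t2: b9 3b 9b 8d 3b 72 9b 9b

RES = [0xb9, 0x3b, 0x9b, 0x8d, 0x3b, 0x72, 0x9b, 0x9b]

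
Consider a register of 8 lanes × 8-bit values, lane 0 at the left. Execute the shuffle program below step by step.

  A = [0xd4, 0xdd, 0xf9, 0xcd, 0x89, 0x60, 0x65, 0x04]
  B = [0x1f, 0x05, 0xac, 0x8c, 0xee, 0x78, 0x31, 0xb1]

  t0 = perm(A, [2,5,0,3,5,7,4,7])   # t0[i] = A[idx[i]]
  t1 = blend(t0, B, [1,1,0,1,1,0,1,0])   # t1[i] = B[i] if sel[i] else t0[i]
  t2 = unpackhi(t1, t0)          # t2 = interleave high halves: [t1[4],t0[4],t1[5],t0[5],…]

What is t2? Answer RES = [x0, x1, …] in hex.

RES = [ 0xee  0x60  0x04  0x04  0x31  0x89  0x04  0x04 ]

t0 = [0xf9, 0x60, 0xd4, 0xcd, 0x60, 0x04, 0x89, 0x04]
t1 = [0x1f, 0x05, 0xd4, 0x8c, 0xee, 0x04, 0x31, 0x04]
t2 = [0xee, 0x60, 0x04, 0x04, 0x31, 0x89, 0x04, 0x04]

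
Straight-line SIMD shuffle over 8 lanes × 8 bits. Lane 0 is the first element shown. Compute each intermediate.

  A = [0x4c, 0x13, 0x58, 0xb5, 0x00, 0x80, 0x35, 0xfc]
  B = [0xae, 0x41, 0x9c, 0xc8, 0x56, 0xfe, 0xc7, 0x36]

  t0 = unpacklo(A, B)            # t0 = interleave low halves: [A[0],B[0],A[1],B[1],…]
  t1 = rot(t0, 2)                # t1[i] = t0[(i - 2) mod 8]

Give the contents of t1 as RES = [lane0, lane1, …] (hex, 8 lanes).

RES = [ 0xb5  0xc8  0x4c  0xae  0x13  0x41  0x58  0x9c ]

t0 = [0x4c, 0xae, 0x13, 0x41, 0x58, 0x9c, 0xb5, 0xc8]
t1 = [0xb5, 0xc8, 0x4c, 0xae, 0x13, 0x41, 0x58, 0x9c]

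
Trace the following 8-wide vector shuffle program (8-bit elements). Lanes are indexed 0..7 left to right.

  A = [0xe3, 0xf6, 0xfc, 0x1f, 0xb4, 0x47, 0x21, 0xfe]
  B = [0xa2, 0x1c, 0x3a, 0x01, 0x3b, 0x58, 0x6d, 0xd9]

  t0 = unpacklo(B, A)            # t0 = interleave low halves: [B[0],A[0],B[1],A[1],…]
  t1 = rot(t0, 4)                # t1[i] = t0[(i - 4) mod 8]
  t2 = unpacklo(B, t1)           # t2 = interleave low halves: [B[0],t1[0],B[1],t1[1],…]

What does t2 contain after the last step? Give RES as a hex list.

  t0: a2 e3 1c f6 3a fc 01 1f
  t1: 3a fc 01 1f a2 e3 1c f6
  t2: a2 3a 1c fc 3a 01 01 1f

RES = [0xa2, 0x3a, 0x1c, 0xfc, 0x3a, 0x01, 0x01, 0x1f]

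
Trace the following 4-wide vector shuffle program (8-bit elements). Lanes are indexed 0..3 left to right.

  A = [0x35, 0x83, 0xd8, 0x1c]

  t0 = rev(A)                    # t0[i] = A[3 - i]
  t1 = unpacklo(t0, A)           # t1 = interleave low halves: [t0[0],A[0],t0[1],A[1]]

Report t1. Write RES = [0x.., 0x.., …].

  t0: 1c d8 83 35
  t1: 1c 35 d8 83

RES = [ 0x1c  0x35  0xd8  0x83 ]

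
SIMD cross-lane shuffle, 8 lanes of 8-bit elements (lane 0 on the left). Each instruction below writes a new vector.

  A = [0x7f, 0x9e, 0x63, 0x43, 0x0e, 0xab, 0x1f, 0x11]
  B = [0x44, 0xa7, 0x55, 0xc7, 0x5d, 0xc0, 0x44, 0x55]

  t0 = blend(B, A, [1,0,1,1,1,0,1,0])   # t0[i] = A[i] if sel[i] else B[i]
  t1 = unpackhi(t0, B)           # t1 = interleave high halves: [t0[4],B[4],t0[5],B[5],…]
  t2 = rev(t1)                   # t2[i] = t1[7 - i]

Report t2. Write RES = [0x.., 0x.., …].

  t0: 7f a7 63 43 0e c0 1f 55
  t1: 0e 5d c0 c0 1f 44 55 55
  t2: 55 55 44 1f c0 c0 5d 0e

RES = [0x55, 0x55, 0x44, 0x1f, 0xc0, 0xc0, 0x5d, 0x0e]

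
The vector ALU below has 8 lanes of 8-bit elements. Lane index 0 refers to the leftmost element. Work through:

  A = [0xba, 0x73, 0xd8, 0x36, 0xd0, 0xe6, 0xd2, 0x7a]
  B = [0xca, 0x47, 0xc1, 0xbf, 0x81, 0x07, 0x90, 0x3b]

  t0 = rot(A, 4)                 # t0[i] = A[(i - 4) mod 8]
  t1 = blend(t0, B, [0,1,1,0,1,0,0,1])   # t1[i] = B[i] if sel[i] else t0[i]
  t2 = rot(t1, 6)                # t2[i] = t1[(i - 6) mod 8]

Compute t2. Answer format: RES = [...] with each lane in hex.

  t0: d0 e6 d2 7a ba 73 d8 36
  t1: d0 47 c1 7a 81 73 d8 3b
  t2: c1 7a 81 73 d8 3b d0 47

RES = [0xc1, 0x7a, 0x81, 0x73, 0xd8, 0x3b, 0xd0, 0x47]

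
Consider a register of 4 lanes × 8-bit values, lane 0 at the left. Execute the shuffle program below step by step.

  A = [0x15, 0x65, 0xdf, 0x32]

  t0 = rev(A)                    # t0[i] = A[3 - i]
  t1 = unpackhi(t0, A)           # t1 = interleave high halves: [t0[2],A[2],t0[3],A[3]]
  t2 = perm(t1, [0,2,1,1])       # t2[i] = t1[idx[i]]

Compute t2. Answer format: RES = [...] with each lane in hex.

→ t0 |32|df|65|15|
→ t1 |65|df|15|32|
→ t2 |65|15|df|df|

RES = [0x65, 0x15, 0xdf, 0xdf]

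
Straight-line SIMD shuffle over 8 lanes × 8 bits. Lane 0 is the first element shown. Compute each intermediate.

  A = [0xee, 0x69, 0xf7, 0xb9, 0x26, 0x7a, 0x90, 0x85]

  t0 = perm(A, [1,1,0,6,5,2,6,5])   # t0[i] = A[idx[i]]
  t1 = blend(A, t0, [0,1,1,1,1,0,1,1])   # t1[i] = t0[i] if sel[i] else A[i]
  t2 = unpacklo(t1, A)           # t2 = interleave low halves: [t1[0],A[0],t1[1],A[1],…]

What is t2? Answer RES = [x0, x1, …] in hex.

RES = [0xee, 0xee, 0x69, 0x69, 0xee, 0xf7, 0x90, 0xb9]

→ t0 |69|69|ee|90|7a|f7|90|7a|
→ t1 |ee|69|ee|90|7a|7a|90|7a|
→ t2 |ee|ee|69|69|ee|f7|90|b9|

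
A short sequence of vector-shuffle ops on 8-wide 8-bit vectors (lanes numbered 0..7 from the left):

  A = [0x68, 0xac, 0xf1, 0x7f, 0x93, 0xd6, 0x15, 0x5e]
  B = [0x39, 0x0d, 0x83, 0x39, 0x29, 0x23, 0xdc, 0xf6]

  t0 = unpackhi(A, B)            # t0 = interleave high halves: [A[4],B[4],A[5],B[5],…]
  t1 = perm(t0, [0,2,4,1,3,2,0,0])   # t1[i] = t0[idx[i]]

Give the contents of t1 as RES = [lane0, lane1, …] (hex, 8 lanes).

  t0: 93 29 d6 23 15 dc 5e f6
  t1: 93 d6 15 29 23 d6 93 93

RES = [ 0x93  0xd6  0x15  0x29  0x23  0xd6  0x93  0x93 ]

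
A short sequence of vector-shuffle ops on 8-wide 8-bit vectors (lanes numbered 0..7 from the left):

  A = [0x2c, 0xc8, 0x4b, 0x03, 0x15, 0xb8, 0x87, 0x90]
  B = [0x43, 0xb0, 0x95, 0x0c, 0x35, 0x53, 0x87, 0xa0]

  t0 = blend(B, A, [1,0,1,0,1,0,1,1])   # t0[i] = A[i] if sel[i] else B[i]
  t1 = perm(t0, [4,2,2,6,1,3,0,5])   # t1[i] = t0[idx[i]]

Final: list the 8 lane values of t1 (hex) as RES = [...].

  t0: 2c b0 4b 0c 15 53 87 90
  t1: 15 4b 4b 87 b0 0c 2c 53

RES = [ 0x15  0x4b  0x4b  0x87  0xb0  0x0c  0x2c  0x53 ]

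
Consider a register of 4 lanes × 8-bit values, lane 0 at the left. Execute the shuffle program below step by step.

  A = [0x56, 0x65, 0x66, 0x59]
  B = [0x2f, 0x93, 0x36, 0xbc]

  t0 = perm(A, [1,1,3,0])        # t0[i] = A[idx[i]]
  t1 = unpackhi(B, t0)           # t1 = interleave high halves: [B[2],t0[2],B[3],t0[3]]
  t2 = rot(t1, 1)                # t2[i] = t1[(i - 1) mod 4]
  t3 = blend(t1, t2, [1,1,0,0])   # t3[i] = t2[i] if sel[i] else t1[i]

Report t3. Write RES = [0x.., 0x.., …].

RES = [0x56, 0x36, 0xbc, 0x56]

  t0: 65 65 59 56
  t1: 36 59 bc 56
  t2: 56 36 59 bc
  t3: 56 36 bc 56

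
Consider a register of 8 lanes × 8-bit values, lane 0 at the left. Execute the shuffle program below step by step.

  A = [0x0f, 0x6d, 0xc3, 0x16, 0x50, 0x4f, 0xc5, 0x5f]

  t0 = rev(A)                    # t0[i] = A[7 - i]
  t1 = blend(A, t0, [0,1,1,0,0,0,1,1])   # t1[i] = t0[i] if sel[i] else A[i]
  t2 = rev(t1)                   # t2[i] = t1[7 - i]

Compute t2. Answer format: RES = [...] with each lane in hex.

RES = [ 0x0f  0x6d  0x4f  0x50  0x16  0x4f  0xc5  0x0f ]

→ t0 |5f|c5|4f|50|16|c3|6d|0f|
→ t1 |0f|c5|4f|16|50|4f|6d|0f|
→ t2 |0f|6d|4f|50|16|4f|c5|0f|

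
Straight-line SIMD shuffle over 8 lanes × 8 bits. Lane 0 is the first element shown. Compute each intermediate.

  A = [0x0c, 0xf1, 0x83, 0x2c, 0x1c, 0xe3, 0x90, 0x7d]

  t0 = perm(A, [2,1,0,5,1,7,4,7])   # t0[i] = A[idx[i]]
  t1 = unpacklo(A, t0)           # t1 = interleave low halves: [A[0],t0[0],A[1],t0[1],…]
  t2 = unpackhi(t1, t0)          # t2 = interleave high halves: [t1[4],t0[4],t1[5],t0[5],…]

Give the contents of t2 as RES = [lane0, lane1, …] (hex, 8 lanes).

RES = [ 0x83  0xf1  0x0c  0x7d  0x2c  0x1c  0xe3  0x7d ]

  t0: 83 f1 0c e3 f1 7d 1c 7d
  t1: 0c 83 f1 f1 83 0c 2c e3
  t2: 83 f1 0c 7d 2c 1c e3 7d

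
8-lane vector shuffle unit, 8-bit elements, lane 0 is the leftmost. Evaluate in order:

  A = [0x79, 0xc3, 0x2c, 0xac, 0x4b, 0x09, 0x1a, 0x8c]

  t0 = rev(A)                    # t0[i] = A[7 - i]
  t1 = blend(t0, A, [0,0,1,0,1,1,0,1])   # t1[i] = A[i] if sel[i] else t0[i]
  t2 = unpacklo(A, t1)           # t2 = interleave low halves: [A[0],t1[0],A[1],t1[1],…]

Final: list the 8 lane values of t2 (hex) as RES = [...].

RES = [0x79, 0x8c, 0xc3, 0x1a, 0x2c, 0x2c, 0xac, 0x4b]

t0 = [0x8c, 0x1a, 0x09, 0x4b, 0xac, 0x2c, 0xc3, 0x79]
t1 = [0x8c, 0x1a, 0x2c, 0x4b, 0x4b, 0x09, 0xc3, 0x8c]
t2 = [0x79, 0x8c, 0xc3, 0x1a, 0x2c, 0x2c, 0xac, 0x4b]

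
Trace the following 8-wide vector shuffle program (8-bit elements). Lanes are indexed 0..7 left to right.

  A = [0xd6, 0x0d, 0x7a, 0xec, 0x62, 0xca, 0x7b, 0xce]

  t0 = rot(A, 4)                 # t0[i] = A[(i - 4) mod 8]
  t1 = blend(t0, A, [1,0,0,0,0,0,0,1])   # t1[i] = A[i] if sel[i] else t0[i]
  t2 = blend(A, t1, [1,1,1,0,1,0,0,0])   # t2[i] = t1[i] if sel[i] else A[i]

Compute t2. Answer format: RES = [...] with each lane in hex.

RES = [0xd6, 0xca, 0x7b, 0xec, 0xd6, 0xca, 0x7b, 0xce]

t0 = [0x62, 0xca, 0x7b, 0xce, 0xd6, 0x0d, 0x7a, 0xec]
t1 = [0xd6, 0xca, 0x7b, 0xce, 0xd6, 0x0d, 0x7a, 0xce]
t2 = [0xd6, 0xca, 0x7b, 0xec, 0xd6, 0xca, 0x7b, 0xce]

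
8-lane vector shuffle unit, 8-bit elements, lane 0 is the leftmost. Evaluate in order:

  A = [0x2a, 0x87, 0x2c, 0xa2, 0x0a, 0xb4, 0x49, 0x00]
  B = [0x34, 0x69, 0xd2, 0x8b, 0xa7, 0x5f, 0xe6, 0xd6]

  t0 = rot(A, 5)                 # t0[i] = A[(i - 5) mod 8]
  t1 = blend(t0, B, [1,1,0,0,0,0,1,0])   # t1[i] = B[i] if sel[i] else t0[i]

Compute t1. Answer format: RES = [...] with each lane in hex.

→ t0 |a2|0a|b4|49|00|2a|87|2c|
→ t1 |34|69|b4|49|00|2a|e6|2c|

RES = [ 0x34  0x69  0xb4  0x49  0x00  0x2a  0xe6  0x2c ]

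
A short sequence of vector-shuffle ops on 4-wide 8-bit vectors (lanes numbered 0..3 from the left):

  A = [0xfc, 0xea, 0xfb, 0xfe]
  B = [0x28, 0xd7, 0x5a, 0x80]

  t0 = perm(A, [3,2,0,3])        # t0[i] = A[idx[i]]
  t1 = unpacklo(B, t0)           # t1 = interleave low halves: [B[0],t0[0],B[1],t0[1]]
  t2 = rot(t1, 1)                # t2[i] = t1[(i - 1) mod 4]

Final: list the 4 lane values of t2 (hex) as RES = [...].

→ t0 |fe|fb|fc|fe|
→ t1 |28|fe|d7|fb|
→ t2 |fb|28|fe|d7|

RES = [0xfb, 0x28, 0xfe, 0xd7]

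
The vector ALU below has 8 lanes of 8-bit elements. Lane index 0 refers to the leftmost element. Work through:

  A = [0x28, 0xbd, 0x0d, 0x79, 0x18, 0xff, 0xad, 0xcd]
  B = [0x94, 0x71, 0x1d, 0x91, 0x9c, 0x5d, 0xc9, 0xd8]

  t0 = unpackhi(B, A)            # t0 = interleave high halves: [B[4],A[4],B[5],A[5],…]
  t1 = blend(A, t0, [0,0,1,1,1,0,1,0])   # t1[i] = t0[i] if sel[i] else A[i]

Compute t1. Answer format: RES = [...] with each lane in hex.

→ t0 |9c|18|5d|ff|c9|ad|d8|cd|
→ t1 |28|bd|5d|ff|c9|ff|d8|cd|

RES = [ 0x28  0xbd  0x5d  0xff  0xc9  0xff  0xd8  0xcd ]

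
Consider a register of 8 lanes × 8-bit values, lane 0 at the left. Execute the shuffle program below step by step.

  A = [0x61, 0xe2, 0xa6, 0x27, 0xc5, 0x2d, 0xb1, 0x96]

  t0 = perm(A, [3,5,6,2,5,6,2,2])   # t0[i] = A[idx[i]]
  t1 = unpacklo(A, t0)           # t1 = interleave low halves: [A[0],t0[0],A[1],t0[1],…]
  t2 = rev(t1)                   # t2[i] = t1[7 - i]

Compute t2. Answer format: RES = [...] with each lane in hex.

  t0: 27 2d b1 a6 2d b1 a6 a6
  t1: 61 27 e2 2d a6 b1 27 a6
  t2: a6 27 b1 a6 2d e2 27 61

RES = [0xa6, 0x27, 0xb1, 0xa6, 0x2d, 0xe2, 0x27, 0x61]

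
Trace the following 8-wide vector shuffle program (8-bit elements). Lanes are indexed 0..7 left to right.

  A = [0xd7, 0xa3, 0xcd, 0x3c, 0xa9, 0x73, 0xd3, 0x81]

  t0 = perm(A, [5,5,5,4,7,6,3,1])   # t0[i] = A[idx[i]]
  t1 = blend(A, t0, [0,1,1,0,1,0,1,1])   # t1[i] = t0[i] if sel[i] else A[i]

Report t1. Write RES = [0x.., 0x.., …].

RES = [ 0xd7  0x73  0x73  0x3c  0x81  0x73  0x3c  0xa3 ]

→ t0 |73|73|73|a9|81|d3|3c|a3|
→ t1 |d7|73|73|3c|81|73|3c|a3|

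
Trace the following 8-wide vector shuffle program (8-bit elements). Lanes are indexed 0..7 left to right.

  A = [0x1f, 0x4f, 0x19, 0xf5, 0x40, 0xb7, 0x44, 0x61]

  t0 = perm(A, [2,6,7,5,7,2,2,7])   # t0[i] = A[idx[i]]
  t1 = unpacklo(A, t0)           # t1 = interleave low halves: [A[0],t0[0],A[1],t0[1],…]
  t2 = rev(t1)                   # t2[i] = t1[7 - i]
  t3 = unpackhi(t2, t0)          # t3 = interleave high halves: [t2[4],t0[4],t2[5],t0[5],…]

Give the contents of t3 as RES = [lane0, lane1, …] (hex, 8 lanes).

RES = [0x44, 0x61, 0x4f, 0x19, 0x19, 0x19, 0x1f, 0x61]

t0 = [0x19, 0x44, 0x61, 0xb7, 0x61, 0x19, 0x19, 0x61]
t1 = [0x1f, 0x19, 0x4f, 0x44, 0x19, 0x61, 0xf5, 0xb7]
t2 = [0xb7, 0xf5, 0x61, 0x19, 0x44, 0x4f, 0x19, 0x1f]
t3 = [0x44, 0x61, 0x4f, 0x19, 0x19, 0x19, 0x1f, 0x61]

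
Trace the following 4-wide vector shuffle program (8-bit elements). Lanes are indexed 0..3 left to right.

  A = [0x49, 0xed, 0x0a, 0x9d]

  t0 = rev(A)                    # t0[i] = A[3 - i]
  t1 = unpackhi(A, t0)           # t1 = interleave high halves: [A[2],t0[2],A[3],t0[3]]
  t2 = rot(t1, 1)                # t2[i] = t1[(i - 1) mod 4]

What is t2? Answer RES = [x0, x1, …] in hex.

RES = [0x49, 0x0a, 0xed, 0x9d]

  t0: 9d 0a ed 49
  t1: 0a ed 9d 49
  t2: 49 0a ed 9d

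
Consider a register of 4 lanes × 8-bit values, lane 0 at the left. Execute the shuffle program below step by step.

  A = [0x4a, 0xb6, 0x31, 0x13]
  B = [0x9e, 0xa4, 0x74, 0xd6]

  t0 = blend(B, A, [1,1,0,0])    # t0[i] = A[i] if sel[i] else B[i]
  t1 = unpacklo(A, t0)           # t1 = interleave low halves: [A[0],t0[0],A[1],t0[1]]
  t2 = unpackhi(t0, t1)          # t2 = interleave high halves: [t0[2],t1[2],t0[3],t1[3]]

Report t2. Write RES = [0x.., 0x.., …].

RES = [0x74, 0xb6, 0xd6, 0xb6]

  t0: 4a b6 74 d6
  t1: 4a 4a b6 b6
  t2: 74 b6 d6 b6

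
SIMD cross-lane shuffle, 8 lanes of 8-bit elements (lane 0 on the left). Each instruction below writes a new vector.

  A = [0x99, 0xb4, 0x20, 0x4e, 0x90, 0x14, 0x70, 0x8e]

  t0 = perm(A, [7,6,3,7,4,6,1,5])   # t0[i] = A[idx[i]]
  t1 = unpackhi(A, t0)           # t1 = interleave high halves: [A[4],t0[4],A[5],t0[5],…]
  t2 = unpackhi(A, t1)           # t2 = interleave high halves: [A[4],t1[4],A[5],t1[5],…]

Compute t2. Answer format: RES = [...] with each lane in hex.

t0 = [0x8e, 0x70, 0x4e, 0x8e, 0x90, 0x70, 0xb4, 0x14]
t1 = [0x90, 0x90, 0x14, 0x70, 0x70, 0xb4, 0x8e, 0x14]
t2 = [0x90, 0x70, 0x14, 0xb4, 0x70, 0x8e, 0x8e, 0x14]

RES = [ 0x90  0x70  0x14  0xb4  0x70  0x8e  0x8e  0x14 ]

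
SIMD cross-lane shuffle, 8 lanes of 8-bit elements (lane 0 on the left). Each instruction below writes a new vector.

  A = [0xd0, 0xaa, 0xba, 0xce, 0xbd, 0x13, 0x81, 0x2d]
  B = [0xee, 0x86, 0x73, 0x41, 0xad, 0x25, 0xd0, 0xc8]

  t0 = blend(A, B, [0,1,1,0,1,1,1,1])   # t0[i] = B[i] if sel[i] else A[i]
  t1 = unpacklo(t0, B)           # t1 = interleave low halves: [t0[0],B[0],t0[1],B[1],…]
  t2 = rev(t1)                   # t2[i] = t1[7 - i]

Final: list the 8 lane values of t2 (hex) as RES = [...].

RES = [ 0x41  0xce  0x73  0x73  0x86  0x86  0xee  0xd0 ]

  t0: d0 86 73 ce ad 25 d0 c8
  t1: d0 ee 86 86 73 73 ce 41
  t2: 41 ce 73 73 86 86 ee d0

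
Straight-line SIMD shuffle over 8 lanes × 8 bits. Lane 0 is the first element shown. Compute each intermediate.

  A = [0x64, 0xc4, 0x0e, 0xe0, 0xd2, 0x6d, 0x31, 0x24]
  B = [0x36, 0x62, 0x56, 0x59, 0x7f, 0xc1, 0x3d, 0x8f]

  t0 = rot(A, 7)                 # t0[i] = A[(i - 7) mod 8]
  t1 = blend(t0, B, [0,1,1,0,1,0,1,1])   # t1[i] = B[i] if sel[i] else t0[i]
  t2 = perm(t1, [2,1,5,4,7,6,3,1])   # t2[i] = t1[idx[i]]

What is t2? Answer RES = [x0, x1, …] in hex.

  t0: c4 0e e0 d2 6d 31 24 64
  t1: c4 62 56 d2 7f 31 3d 8f
  t2: 56 62 31 7f 8f 3d d2 62

RES = [ 0x56  0x62  0x31  0x7f  0x8f  0x3d  0xd2  0x62 ]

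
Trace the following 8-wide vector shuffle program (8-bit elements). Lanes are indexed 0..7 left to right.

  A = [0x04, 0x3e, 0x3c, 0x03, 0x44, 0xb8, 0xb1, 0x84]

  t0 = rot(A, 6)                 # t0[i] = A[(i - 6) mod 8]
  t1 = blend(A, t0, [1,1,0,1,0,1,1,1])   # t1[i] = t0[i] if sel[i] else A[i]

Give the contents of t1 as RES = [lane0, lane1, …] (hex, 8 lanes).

RES = [0x3c, 0x03, 0x3c, 0xb8, 0x44, 0x84, 0x04, 0x3e]

→ t0 |3c|03|44|b8|b1|84|04|3e|
→ t1 |3c|03|3c|b8|44|84|04|3e|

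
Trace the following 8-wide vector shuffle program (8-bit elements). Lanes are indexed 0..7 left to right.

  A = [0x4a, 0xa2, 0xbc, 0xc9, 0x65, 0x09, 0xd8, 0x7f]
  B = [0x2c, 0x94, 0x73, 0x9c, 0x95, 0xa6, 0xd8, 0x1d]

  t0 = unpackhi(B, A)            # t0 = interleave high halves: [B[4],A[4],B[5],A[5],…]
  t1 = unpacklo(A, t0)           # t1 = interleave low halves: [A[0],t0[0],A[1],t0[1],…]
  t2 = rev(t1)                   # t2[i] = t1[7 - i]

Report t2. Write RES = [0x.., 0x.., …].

  t0: 95 65 a6 09 d8 d8 1d 7f
  t1: 4a 95 a2 65 bc a6 c9 09
  t2: 09 c9 a6 bc 65 a2 95 4a

RES = [ 0x09  0xc9  0xa6  0xbc  0x65  0xa2  0x95  0x4a ]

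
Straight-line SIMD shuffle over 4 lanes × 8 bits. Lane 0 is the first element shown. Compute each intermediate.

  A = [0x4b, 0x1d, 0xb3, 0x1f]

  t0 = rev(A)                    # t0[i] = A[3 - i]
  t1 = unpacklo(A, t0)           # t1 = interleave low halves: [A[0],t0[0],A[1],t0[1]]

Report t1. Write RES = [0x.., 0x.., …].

→ t0 |1f|b3|1d|4b|
→ t1 |4b|1f|1d|b3|

RES = [ 0x4b  0x1f  0x1d  0xb3 ]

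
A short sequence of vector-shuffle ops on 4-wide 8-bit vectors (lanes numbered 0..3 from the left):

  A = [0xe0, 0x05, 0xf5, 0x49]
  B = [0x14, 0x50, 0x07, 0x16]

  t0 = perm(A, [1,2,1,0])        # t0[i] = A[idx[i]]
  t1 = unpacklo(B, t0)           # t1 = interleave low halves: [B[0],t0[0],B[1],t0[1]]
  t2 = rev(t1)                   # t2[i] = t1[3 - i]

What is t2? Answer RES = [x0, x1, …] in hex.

  t0: 05 f5 05 e0
  t1: 14 05 50 f5
  t2: f5 50 05 14

RES = [ 0xf5  0x50  0x05  0x14 ]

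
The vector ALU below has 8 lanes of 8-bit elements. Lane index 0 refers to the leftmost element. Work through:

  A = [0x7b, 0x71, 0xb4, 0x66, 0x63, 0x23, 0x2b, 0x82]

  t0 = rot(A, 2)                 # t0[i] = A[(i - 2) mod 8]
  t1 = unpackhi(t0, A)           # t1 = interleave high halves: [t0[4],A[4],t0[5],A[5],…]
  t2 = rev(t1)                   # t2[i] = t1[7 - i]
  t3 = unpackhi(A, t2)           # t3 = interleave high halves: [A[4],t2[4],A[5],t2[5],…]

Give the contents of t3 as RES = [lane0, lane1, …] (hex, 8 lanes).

RES = [ 0x63  0x23  0x23  0x66  0x2b  0x63  0x82  0xb4 ]

→ t0 |2b|82|7b|71|b4|66|63|23|
→ t1 |b4|63|66|23|63|2b|23|82|
→ t2 |82|23|2b|63|23|66|63|b4|
→ t3 |63|23|23|66|2b|63|82|b4|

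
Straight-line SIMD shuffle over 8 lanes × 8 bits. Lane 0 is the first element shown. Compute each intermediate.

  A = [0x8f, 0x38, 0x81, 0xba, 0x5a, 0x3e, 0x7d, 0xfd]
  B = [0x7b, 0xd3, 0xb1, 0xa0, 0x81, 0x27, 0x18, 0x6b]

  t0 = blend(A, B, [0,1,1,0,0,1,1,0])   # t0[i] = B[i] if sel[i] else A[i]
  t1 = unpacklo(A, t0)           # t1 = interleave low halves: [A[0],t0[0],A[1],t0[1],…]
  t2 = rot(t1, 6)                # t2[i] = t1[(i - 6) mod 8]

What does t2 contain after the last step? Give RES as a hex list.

RES = [ 0x38  0xd3  0x81  0xb1  0xba  0xba  0x8f  0x8f ]

t0 = [0x8f, 0xd3, 0xb1, 0xba, 0x5a, 0x27, 0x18, 0xfd]
t1 = [0x8f, 0x8f, 0x38, 0xd3, 0x81, 0xb1, 0xba, 0xba]
t2 = [0x38, 0xd3, 0x81, 0xb1, 0xba, 0xba, 0x8f, 0x8f]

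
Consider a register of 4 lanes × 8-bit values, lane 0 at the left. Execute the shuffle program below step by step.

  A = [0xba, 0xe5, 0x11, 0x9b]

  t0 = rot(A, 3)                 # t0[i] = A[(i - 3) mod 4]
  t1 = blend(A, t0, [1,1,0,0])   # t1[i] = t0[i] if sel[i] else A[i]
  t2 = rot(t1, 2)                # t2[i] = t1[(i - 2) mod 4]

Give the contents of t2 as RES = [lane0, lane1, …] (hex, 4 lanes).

  t0: e5 11 9b ba
  t1: e5 11 11 9b
  t2: 11 9b e5 11

RES = [0x11, 0x9b, 0xe5, 0x11]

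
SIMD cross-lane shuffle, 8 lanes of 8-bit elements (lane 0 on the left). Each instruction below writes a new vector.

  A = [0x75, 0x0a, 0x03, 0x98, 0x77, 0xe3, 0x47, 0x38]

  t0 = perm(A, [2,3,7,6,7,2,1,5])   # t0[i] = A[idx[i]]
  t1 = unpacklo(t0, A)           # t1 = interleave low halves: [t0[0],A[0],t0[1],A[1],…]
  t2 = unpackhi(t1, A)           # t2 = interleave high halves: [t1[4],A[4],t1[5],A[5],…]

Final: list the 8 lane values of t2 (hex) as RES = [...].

RES = [ 0x38  0x77  0x03  0xe3  0x47  0x47  0x98  0x38 ]

→ t0 |03|98|38|47|38|03|0a|e3|
→ t1 |03|75|98|0a|38|03|47|98|
→ t2 |38|77|03|e3|47|47|98|38|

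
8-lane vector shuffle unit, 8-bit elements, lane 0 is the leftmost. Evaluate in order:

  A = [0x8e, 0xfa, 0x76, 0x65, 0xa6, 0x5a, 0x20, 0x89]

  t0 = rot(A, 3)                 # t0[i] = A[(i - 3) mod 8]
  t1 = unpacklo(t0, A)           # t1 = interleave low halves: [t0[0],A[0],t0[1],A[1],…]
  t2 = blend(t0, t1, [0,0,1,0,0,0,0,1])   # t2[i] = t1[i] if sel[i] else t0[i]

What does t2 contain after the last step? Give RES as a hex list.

t0 = [0x5a, 0x20, 0x89, 0x8e, 0xfa, 0x76, 0x65, 0xa6]
t1 = [0x5a, 0x8e, 0x20, 0xfa, 0x89, 0x76, 0x8e, 0x65]
t2 = [0x5a, 0x20, 0x20, 0x8e, 0xfa, 0x76, 0x65, 0x65]

RES = [ 0x5a  0x20  0x20  0x8e  0xfa  0x76  0x65  0x65 ]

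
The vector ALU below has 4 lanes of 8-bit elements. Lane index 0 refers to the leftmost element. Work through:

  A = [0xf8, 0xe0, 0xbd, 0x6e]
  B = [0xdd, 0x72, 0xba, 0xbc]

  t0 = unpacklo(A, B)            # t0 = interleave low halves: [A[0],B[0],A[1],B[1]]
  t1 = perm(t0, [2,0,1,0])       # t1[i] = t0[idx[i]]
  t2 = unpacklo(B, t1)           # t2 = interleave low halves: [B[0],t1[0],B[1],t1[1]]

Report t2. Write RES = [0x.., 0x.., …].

t0 = [0xf8, 0xdd, 0xe0, 0x72]
t1 = [0xe0, 0xf8, 0xdd, 0xf8]
t2 = [0xdd, 0xe0, 0x72, 0xf8]

RES = [0xdd, 0xe0, 0x72, 0xf8]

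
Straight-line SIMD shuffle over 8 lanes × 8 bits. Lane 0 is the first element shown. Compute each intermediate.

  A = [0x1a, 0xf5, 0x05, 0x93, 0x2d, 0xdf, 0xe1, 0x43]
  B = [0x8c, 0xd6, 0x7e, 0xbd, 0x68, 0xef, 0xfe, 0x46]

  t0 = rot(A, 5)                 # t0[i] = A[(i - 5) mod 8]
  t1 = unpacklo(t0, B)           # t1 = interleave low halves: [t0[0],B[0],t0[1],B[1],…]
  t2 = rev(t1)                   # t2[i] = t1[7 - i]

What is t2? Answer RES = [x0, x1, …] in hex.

RES = [ 0xbd  0xe1  0x7e  0xdf  0xd6  0x2d  0x8c  0x93 ]

→ t0 |93|2d|df|e1|43|1a|f5|05|
→ t1 |93|8c|2d|d6|df|7e|e1|bd|
→ t2 |bd|e1|7e|df|d6|2d|8c|93|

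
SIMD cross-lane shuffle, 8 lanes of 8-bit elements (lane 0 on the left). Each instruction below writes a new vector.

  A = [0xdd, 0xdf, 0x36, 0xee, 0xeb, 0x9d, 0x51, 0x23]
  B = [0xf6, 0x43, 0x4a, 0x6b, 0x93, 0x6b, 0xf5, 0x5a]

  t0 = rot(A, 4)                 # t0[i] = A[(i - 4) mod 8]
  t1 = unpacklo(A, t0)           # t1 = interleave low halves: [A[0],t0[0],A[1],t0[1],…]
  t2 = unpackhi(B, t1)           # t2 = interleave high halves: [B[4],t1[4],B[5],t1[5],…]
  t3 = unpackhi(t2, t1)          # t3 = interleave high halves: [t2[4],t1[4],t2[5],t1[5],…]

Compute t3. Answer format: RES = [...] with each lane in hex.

t0 = [0xeb, 0x9d, 0x51, 0x23, 0xdd, 0xdf, 0x36, 0xee]
t1 = [0xdd, 0xeb, 0xdf, 0x9d, 0x36, 0x51, 0xee, 0x23]
t2 = [0x93, 0x36, 0x6b, 0x51, 0xf5, 0xee, 0x5a, 0x23]
t3 = [0xf5, 0x36, 0xee, 0x51, 0x5a, 0xee, 0x23, 0x23]

RES = [ 0xf5  0x36  0xee  0x51  0x5a  0xee  0x23  0x23 ]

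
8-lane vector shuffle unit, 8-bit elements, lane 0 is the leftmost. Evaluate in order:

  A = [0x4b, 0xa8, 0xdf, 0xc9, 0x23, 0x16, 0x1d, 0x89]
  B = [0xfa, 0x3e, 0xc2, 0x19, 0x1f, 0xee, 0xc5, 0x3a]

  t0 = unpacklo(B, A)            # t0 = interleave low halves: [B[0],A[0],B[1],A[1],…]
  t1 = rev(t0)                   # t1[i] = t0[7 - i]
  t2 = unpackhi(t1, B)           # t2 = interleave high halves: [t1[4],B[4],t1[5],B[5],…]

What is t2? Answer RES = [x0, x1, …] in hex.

  t0: fa 4b 3e a8 c2 df 19 c9
  t1: c9 19 df c2 a8 3e 4b fa
  t2: a8 1f 3e ee 4b c5 fa 3a

RES = [0xa8, 0x1f, 0x3e, 0xee, 0x4b, 0xc5, 0xfa, 0x3a]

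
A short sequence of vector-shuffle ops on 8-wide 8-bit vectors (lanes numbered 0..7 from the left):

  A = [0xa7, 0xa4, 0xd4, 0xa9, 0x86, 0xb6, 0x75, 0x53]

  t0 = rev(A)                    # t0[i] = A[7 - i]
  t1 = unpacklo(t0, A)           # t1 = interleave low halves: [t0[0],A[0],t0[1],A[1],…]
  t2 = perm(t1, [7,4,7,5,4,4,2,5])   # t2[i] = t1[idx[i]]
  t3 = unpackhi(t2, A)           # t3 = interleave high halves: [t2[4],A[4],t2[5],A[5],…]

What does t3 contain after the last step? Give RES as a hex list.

RES = [0xb6, 0x86, 0xb6, 0xb6, 0x75, 0x75, 0xd4, 0x53]

→ t0 |53|75|b6|86|a9|d4|a4|a7|
→ t1 |53|a7|75|a4|b6|d4|86|a9|
→ t2 |a9|b6|a9|d4|b6|b6|75|d4|
→ t3 |b6|86|b6|b6|75|75|d4|53|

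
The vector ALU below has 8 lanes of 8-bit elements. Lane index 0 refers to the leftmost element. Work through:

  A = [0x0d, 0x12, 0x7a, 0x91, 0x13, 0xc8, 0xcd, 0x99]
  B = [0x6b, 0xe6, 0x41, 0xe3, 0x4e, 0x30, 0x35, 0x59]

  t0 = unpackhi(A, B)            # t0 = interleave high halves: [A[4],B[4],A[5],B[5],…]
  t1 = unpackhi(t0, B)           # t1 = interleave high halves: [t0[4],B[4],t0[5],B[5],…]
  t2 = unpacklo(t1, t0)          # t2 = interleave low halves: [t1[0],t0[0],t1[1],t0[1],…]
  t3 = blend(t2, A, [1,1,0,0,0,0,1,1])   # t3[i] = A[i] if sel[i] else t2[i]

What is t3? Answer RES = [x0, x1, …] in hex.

RES = [0x0d, 0x12, 0x4e, 0x4e, 0x35, 0xc8, 0xcd, 0x99]

→ t0 |13|4e|c8|30|cd|35|99|59|
→ t1 |cd|4e|35|30|99|35|59|59|
→ t2 |cd|13|4e|4e|35|c8|30|30|
→ t3 |0d|12|4e|4e|35|c8|cd|99|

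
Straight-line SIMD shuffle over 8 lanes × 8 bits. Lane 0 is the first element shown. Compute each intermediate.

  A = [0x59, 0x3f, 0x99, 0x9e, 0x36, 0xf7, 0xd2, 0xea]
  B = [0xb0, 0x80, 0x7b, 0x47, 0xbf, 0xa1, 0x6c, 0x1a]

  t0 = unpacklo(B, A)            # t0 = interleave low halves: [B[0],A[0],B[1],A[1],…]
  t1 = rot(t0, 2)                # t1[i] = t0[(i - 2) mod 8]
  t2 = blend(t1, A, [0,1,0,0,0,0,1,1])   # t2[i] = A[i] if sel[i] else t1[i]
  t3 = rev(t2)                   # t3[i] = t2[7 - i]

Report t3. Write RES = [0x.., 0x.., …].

  t0: b0 59 80 3f 7b 99 47 9e
  t1: 47 9e b0 59 80 3f 7b 99
  t2: 47 3f b0 59 80 3f d2 ea
  t3: ea d2 3f 80 59 b0 3f 47

RES = [0xea, 0xd2, 0x3f, 0x80, 0x59, 0xb0, 0x3f, 0x47]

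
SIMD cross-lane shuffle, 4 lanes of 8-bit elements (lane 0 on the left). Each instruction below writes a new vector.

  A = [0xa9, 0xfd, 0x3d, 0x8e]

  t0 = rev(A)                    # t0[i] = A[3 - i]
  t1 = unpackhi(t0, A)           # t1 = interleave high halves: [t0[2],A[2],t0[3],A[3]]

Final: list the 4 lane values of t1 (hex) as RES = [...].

RES = [ 0xfd  0x3d  0xa9  0x8e ]

  t0: 8e 3d fd a9
  t1: fd 3d a9 8e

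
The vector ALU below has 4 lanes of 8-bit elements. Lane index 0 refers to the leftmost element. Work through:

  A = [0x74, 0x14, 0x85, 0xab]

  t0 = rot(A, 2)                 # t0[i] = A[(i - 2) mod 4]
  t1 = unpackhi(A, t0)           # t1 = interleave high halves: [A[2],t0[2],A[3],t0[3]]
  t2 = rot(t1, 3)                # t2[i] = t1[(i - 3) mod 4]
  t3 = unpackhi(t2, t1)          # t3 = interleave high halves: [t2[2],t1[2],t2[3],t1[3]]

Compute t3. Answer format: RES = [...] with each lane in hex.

  t0: 85 ab 74 14
  t1: 85 74 ab 14
  t2: 74 ab 14 85
  t3: 14 ab 85 14

RES = [0x14, 0xab, 0x85, 0x14]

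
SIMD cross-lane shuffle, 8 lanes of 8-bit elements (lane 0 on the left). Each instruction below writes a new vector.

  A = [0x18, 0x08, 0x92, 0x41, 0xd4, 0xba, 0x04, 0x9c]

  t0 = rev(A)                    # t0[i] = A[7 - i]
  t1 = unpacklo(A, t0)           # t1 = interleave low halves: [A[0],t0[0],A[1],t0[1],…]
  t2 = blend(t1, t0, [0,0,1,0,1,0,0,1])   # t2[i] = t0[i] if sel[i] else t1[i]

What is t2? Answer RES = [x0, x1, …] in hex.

RES = [0x18, 0x9c, 0xba, 0x04, 0x41, 0xba, 0x41, 0x18]

t0 = [0x9c, 0x04, 0xba, 0xd4, 0x41, 0x92, 0x08, 0x18]
t1 = [0x18, 0x9c, 0x08, 0x04, 0x92, 0xba, 0x41, 0xd4]
t2 = [0x18, 0x9c, 0xba, 0x04, 0x41, 0xba, 0x41, 0x18]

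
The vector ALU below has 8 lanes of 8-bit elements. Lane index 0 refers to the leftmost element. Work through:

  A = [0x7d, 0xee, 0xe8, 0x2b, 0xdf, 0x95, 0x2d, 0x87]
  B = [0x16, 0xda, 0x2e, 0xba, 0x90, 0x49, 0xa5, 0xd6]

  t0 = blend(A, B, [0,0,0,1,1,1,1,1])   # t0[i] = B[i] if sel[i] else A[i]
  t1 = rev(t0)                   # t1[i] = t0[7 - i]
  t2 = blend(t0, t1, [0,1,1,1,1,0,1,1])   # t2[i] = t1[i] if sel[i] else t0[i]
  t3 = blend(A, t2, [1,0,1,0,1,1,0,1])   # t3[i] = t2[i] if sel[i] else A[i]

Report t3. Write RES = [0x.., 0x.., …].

RES = [ 0x7d  0xee  0x49  0x2b  0xba  0x49  0x2d  0x7d ]

t0 = [0x7d, 0xee, 0xe8, 0xba, 0x90, 0x49, 0xa5, 0xd6]
t1 = [0xd6, 0xa5, 0x49, 0x90, 0xba, 0xe8, 0xee, 0x7d]
t2 = [0x7d, 0xa5, 0x49, 0x90, 0xba, 0x49, 0xee, 0x7d]
t3 = [0x7d, 0xee, 0x49, 0x2b, 0xba, 0x49, 0x2d, 0x7d]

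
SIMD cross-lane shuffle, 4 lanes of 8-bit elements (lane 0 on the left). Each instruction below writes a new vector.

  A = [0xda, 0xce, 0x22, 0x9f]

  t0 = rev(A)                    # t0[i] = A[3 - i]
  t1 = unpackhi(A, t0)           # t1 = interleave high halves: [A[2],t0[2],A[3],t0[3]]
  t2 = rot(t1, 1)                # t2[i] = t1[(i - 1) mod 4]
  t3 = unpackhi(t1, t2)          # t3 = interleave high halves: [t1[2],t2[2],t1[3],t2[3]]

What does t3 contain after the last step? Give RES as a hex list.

→ t0 |9f|22|ce|da|
→ t1 |22|ce|9f|da|
→ t2 |da|22|ce|9f|
→ t3 |9f|ce|da|9f|

RES = [ 0x9f  0xce  0xda  0x9f ]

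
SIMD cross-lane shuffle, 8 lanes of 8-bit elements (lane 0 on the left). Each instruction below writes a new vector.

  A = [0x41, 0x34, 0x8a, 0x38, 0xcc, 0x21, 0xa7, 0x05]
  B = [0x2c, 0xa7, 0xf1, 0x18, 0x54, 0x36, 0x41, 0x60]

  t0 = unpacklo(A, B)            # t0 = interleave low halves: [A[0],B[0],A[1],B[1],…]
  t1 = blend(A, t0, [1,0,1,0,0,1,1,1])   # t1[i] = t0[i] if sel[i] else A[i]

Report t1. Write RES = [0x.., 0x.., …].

  t0: 41 2c 34 a7 8a f1 38 18
  t1: 41 34 34 38 cc f1 38 18

RES = [ 0x41  0x34  0x34  0x38  0xcc  0xf1  0x38  0x18 ]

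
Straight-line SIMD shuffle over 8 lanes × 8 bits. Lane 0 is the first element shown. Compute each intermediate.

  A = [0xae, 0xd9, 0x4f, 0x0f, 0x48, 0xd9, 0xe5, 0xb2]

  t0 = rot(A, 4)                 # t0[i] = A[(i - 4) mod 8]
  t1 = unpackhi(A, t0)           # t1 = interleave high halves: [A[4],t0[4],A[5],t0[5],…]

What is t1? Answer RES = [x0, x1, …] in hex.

t0 = [0x48, 0xd9, 0xe5, 0xb2, 0xae, 0xd9, 0x4f, 0x0f]
t1 = [0x48, 0xae, 0xd9, 0xd9, 0xe5, 0x4f, 0xb2, 0x0f]

RES = [0x48, 0xae, 0xd9, 0xd9, 0xe5, 0x4f, 0xb2, 0x0f]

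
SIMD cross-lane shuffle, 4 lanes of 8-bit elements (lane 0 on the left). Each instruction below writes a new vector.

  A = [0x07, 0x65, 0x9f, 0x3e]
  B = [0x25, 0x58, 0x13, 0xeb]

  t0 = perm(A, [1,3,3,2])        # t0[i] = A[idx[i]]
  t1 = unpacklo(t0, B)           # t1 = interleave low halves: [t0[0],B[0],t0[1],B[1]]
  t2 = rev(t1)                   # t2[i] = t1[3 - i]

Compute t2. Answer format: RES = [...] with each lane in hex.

RES = [0x58, 0x3e, 0x25, 0x65]

t0 = [0x65, 0x3e, 0x3e, 0x9f]
t1 = [0x65, 0x25, 0x3e, 0x58]
t2 = [0x58, 0x3e, 0x25, 0x65]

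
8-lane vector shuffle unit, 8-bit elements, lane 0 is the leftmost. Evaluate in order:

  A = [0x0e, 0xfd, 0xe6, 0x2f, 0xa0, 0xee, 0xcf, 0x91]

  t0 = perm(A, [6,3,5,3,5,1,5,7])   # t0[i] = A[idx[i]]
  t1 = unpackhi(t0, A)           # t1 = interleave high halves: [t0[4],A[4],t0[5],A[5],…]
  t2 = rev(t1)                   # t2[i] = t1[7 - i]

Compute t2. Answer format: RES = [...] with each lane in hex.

RES = [ 0x91  0x91  0xcf  0xee  0xee  0xfd  0xa0  0xee ]

  t0: cf 2f ee 2f ee fd ee 91
  t1: ee a0 fd ee ee cf 91 91
  t2: 91 91 cf ee ee fd a0 ee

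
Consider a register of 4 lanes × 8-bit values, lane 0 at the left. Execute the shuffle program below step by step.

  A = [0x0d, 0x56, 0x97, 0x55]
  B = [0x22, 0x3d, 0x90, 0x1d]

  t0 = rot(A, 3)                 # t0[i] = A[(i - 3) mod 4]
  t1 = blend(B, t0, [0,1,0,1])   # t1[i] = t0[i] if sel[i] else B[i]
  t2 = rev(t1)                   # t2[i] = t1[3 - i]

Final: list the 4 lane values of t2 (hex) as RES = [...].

→ t0 |56|97|55|0d|
→ t1 |22|97|90|0d|
→ t2 |0d|90|97|22|

RES = [0x0d, 0x90, 0x97, 0x22]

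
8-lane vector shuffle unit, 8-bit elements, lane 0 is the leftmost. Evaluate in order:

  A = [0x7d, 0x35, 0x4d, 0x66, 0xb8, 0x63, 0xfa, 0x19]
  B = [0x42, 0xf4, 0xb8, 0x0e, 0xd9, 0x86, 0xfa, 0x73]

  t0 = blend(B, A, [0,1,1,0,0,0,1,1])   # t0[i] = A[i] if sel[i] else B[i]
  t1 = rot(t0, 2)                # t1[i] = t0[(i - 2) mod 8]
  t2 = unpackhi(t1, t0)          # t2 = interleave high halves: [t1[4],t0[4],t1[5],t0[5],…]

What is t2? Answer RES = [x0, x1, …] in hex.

t0 = [0x42, 0x35, 0x4d, 0x0e, 0xd9, 0x86, 0xfa, 0x19]
t1 = [0xfa, 0x19, 0x42, 0x35, 0x4d, 0x0e, 0xd9, 0x86]
t2 = [0x4d, 0xd9, 0x0e, 0x86, 0xd9, 0xfa, 0x86, 0x19]

RES = [0x4d, 0xd9, 0x0e, 0x86, 0xd9, 0xfa, 0x86, 0x19]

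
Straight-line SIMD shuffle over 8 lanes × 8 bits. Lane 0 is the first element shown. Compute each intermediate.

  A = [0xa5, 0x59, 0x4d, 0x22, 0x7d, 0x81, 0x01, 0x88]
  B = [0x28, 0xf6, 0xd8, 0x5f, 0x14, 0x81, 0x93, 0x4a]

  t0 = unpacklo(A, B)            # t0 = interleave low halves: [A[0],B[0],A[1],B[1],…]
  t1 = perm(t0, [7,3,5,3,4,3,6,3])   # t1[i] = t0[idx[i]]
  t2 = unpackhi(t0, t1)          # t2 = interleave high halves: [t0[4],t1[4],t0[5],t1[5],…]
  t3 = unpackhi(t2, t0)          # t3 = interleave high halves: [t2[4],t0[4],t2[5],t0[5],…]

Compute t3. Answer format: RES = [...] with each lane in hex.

  t0: a5 28 59 f6 4d d8 22 5f
  t1: 5f f6 d8 f6 4d f6 22 f6
  t2: 4d 4d d8 f6 22 22 5f f6
  t3: 22 4d 22 d8 5f 22 f6 5f

RES = [ 0x22  0x4d  0x22  0xd8  0x5f  0x22  0xf6  0x5f ]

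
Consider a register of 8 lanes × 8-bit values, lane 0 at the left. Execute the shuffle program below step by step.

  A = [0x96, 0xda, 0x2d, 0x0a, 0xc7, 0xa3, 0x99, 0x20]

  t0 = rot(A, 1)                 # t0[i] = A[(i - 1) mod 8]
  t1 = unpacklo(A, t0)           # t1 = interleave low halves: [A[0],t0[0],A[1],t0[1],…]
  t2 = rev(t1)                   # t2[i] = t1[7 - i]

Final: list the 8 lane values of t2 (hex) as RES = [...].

RES = [0x2d, 0x0a, 0xda, 0x2d, 0x96, 0xda, 0x20, 0x96]

→ t0 |20|96|da|2d|0a|c7|a3|99|
→ t1 |96|20|da|96|2d|da|0a|2d|
→ t2 |2d|0a|da|2d|96|da|20|96|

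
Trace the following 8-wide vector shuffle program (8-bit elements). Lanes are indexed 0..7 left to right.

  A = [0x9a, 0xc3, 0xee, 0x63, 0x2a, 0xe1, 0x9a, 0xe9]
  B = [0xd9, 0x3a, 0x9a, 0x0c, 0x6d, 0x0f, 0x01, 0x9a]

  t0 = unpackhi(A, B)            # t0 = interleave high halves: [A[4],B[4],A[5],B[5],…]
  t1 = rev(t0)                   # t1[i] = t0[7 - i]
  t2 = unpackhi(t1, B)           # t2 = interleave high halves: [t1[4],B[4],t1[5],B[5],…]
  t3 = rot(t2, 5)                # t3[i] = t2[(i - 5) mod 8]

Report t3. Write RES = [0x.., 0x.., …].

RES = [ 0x0f  0x6d  0x01  0x2a  0x9a  0x0f  0x6d  0xe1 ]

  t0: 2a 6d e1 0f 9a 01 e9 9a
  t1: 9a e9 01 9a 0f e1 6d 2a
  t2: 0f 6d e1 0f 6d 01 2a 9a
  t3: 0f 6d 01 2a 9a 0f 6d e1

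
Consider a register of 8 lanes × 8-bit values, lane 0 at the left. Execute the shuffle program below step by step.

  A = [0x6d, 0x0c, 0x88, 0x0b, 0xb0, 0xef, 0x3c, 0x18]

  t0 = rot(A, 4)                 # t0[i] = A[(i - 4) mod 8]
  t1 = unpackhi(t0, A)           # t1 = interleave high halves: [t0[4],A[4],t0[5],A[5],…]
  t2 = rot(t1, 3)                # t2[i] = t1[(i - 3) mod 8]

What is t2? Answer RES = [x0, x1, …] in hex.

RES = [ 0x3c  0x0b  0x18  0x6d  0xb0  0x0c  0xef  0x88 ]

→ t0 |b0|ef|3c|18|6d|0c|88|0b|
→ t1 |6d|b0|0c|ef|88|3c|0b|18|
→ t2 |3c|0b|18|6d|b0|0c|ef|88|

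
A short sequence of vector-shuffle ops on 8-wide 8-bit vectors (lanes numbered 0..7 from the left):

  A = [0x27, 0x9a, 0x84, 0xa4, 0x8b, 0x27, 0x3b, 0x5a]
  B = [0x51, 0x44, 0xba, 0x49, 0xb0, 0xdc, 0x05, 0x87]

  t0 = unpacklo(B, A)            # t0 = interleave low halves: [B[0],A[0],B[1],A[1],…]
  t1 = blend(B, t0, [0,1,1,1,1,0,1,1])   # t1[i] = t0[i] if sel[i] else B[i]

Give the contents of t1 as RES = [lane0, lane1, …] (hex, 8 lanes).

RES = [0x51, 0x27, 0x44, 0x9a, 0xba, 0xdc, 0x49, 0xa4]

  t0: 51 27 44 9a ba 84 49 a4
  t1: 51 27 44 9a ba dc 49 a4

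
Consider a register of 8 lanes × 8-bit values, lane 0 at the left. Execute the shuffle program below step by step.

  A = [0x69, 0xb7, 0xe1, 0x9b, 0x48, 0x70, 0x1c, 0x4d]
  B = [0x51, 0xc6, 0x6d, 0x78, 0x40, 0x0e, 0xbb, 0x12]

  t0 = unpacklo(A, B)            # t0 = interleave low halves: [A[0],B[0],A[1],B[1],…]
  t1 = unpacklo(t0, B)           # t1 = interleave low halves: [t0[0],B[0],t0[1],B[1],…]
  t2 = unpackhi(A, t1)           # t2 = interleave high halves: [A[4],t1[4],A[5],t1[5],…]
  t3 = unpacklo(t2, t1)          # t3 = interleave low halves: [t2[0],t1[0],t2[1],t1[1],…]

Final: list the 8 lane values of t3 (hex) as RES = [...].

RES = [ 0x48  0x69  0xb7  0x51  0x70  0x51  0x6d  0xc6 ]

t0 = [0x69, 0x51, 0xb7, 0xc6, 0xe1, 0x6d, 0x9b, 0x78]
t1 = [0x69, 0x51, 0x51, 0xc6, 0xb7, 0x6d, 0xc6, 0x78]
t2 = [0x48, 0xb7, 0x70, 0x6d, 0x1c, 0xc6, 0x4d, 0x78]
t3 = [0x48, 0x69, 0xb7, 0x51, 0x70, 0x51, 0x6d, 0xc6]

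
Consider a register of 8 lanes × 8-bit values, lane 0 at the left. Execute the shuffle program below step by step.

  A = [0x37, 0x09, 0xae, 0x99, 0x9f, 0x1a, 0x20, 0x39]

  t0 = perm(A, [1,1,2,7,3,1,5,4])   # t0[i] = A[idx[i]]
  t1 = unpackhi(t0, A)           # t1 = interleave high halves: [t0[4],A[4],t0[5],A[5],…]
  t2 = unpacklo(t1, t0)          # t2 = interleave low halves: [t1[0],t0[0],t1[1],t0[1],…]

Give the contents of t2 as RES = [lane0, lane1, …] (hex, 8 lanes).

RES = [ 0x99  0x09  0x9f  0x09  0x09  0xae  0x1a  0x39 ]

  t0: 09 09 ae 39 99 09 1a 9f
  t1: 99 9f 09 1a 1a 20 9f 39
  t2: 99 09 9f 09 09 ae 1a 39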